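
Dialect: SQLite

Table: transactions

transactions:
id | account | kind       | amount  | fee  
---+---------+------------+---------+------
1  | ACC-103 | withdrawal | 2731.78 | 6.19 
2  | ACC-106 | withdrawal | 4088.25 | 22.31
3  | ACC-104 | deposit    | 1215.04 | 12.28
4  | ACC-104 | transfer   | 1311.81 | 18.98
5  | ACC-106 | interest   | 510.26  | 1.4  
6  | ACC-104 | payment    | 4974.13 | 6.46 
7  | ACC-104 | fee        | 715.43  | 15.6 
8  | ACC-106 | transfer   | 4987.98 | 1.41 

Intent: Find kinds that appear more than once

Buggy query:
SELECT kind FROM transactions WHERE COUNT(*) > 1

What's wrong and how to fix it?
Bug: WHERE can't reference COUNT(*); aggregates are computed after WHERE

Fix: Group first, then use HAVING for the count condition

Corrected query:
SELECT kind FROM transactions GROUP BY kind HAVING COUNT(*) > 1

Result:
kind      
----------
transfer  
withdrawal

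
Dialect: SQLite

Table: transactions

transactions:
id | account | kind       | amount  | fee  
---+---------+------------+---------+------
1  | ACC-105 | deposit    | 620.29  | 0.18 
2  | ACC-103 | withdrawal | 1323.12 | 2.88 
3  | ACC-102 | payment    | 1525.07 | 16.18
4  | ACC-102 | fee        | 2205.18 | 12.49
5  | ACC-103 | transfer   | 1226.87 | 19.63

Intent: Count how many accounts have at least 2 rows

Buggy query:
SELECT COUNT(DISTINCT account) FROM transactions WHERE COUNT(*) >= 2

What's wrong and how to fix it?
Bug: COUNT(*) cannot appear in WHERE; the per-group count doesn't exist yet

Fix: Use a subquery that GROUPs and filters with HAVING, then count its rows

Corrected query:
SELECT COUNT(*) FROM (SELECT account FROM transactions GROUP BY account HAVING COUNT(*) >= 2)

Result:
COUNT(*)
--------
2       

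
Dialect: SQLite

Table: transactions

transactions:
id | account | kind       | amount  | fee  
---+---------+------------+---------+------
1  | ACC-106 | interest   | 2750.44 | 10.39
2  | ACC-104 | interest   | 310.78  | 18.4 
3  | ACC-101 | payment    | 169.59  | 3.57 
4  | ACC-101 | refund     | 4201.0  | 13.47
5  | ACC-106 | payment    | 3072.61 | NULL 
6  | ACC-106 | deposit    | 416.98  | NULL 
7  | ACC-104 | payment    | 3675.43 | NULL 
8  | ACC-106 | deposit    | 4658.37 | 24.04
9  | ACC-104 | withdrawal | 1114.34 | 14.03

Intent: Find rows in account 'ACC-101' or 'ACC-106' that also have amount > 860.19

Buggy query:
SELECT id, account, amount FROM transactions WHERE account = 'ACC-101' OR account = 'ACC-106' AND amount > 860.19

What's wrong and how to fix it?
Bug: Without parentheses, AND is evaluated before OR, so the amount filter only applies to the 'ACC-106' branch

Fix: Group the OR with parentheses (or use IN), then AND the threshold

Corrected query:
SELECT id, account, amount FROM transactions WHERE (account = 'ACC-101' OR account = 'ACC-106') AND amount > 860.19

Result:
id | account | amount 
---+---------+--------
1  | ACC-106 | 2750.44
4  | ACC-101 | 4201   
5  | ACC-106 | 3072.61
8  | ACC-106 | 4658.37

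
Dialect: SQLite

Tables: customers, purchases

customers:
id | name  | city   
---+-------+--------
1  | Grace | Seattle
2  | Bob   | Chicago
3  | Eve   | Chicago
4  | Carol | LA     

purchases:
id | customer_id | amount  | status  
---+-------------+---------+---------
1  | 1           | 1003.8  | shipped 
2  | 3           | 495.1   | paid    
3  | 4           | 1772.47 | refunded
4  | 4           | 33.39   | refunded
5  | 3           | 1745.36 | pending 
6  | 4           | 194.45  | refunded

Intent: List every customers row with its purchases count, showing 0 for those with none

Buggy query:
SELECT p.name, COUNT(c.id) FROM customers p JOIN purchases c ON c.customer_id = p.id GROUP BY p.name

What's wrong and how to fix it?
Bug: An inner join excludes parents with zero children

Fix: Switch to LEFT JOIN to retain unmatched parent rows

Corrected query:
SELECT p.name, COUNT(c.id) FROM customers p LEFT JOIN purchases c ON c.customer_id = p.id GROUP BY p.name

Result:
name  | COUNT(c.id)
------+------------
Bob   | 0          
Carol | 3          
Eve   | 2          
Grace | 1          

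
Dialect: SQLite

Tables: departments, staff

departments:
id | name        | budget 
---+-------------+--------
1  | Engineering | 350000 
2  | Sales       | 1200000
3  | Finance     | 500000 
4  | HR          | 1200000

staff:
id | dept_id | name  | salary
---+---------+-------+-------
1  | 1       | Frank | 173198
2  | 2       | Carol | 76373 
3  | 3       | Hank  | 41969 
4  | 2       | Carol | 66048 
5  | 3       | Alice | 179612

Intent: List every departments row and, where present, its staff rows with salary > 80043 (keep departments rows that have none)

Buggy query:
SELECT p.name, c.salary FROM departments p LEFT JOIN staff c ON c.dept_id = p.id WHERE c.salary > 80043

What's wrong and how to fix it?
Bug: A WHERE condition on the right-hand table after LEFT JOIN drops unmatched parents

Fix: Move the right-table condition into the ON clause so unmatched parents are kept

Corrected query:
SELECT p.name, c.salary FROM departments p LEFT JOIN staff c ON c.dept_id = p.id AND c.salary > 80043

Result:
name        | salary
------------+-------
Engineering | 173198
Sales       | NULL  
Finance     | 179612
HR          | NULL  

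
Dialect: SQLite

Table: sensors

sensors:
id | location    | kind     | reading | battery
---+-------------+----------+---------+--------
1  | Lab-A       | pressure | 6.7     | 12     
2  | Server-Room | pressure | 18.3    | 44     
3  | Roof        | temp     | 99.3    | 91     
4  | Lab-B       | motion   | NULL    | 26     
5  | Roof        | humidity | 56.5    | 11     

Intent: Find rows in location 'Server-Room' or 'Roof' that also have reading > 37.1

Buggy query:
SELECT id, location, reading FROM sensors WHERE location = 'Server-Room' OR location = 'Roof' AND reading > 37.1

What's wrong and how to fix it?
Bug: Without parentheses, AND is evaluated before OR, so the reading filter only applies to the 'Roof' branch

Fix: Group the OR with parentheses (or use IN), then AND the threshold

Corrected query:
SELECT id, location, reading FROM sensors WHERE (location = 'Server-Room' OR location = 'Roof') AND reading > 37.1

Result:
id | location | reading
---+----------+--------
3  | Roof     | 99.3   
5  | Roof     | 56.5   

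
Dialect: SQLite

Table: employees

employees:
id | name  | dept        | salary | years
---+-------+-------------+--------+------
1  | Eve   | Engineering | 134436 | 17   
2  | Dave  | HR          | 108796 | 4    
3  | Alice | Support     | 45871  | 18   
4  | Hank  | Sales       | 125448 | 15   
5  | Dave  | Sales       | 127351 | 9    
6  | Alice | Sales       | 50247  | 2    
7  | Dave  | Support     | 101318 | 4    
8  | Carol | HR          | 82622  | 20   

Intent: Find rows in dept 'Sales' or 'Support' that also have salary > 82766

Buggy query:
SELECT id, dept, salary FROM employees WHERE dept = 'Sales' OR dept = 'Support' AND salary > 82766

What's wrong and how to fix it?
Bug: AND binds tighter than OR, so this parses as dept = 'Sales' OR (dept = 'Support' AND salary > 82766)

Fix: Group the OR with parentheses (or use IN), then AND the threshold

Corrected query:
SELECT id, dept, salary FROM employees WHERE (dept = 'Sales' OR dept = 'Support') AND salary > 82766

Result:
id | dept    | salary
---+---------+-------
4  | Sales   | 125448
5  | Sales   | 127351
7  | Support | 101318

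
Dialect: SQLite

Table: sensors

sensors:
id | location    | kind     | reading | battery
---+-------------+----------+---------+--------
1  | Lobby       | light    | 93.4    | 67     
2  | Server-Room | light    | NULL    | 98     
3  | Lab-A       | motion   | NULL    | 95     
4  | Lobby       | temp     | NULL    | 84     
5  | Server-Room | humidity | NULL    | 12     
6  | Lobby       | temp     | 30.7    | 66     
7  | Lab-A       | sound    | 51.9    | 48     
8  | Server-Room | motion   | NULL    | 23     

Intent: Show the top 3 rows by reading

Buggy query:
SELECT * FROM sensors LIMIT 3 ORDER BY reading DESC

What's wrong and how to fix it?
Bug: LIMIT must come after ORDER BY

Fix: Swap the clauses: ORDER BY first, then LIMIT

Corrected query:
SELECT * FROM sensors ORDER BY reading DESC LIMIT 3

Result:
id | location | kind  | reading | battery
---+----------+-------+---------+--------
1  | Lobby    | light | 93.4    | 67     
7  | Lab-A    | sound | 51.9    | 48     
6  | Lobby    | temp  | 30.7    | 66     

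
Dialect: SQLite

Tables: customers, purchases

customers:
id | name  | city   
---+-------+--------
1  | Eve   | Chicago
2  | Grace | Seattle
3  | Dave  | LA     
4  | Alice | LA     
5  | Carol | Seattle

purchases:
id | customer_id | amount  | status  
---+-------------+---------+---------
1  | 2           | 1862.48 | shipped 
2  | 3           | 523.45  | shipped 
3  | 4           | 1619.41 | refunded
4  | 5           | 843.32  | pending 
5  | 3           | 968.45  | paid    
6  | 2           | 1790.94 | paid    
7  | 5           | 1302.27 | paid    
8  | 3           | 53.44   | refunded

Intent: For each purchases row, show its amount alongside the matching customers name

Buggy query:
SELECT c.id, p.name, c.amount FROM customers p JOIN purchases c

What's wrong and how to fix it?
Bug: JOIN with no ON clause produces a cartesian product; every purchases row pairs with every customers row

Fix: Specify the join condition linking the foreign key to the parent id

Corrected query:
SELECT c.id, p.name, c.amount FROM customers p JOIN purchases c ON c.customer_id = p.id

Result:
id | name  | amount 
---+-------+--------
1  | Grace | 1862.48
2  | Dave  | 523.45 
3  | Alice | 1619.41
4  | Carol | 843.32 
5  | Dave  | 968.45 
6  | Grace | 1790.94
7  | Carol | 1302.27
8  | Dave  | 53.44  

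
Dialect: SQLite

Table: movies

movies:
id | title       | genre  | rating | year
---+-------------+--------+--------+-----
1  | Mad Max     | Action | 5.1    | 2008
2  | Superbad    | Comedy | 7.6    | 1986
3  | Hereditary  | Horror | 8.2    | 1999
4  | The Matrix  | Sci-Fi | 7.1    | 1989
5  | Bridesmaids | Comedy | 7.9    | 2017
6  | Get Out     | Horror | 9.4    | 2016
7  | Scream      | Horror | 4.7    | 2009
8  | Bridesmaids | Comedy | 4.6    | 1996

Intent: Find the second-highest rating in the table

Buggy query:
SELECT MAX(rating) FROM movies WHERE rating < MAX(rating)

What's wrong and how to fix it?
Bug: MAX(rating) on the right of the comparison is an aggregate-in-WHERE error

Fix: Compute the overall MAX in a subquery, then take MAX of rows below it

Corrected query:
SELECT MAX(rating) FROM movies WHERE rating < (SELECT MAX(rating) FROM movies)

Result:
MAX(rating)
-----------
8.2        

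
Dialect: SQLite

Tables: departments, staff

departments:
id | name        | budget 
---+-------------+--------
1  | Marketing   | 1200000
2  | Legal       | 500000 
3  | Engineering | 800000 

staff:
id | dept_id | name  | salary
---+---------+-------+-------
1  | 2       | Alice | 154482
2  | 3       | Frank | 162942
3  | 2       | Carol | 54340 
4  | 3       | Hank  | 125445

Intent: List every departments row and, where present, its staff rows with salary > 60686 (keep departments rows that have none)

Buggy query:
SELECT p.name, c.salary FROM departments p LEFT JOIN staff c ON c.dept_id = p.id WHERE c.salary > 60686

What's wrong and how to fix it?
Bug: Filtering c.salary in WHERE discards the NULL rows produced by LEFT JOIN, turning it into an inner join

Fix: Put 'c.salary > 60686' in the JOIN's ON clause instead of WHERE

Corrected query:
SELECT p.name, c.salary FROM departments p LEFT JOIN staff c ON c.dept_id = p.id AND c.salary > 60686

Result:
name        | salary
------------+-------
Marketing   | NULL  
Legal       | 154482
Engineering | 125445
Engineering | 162942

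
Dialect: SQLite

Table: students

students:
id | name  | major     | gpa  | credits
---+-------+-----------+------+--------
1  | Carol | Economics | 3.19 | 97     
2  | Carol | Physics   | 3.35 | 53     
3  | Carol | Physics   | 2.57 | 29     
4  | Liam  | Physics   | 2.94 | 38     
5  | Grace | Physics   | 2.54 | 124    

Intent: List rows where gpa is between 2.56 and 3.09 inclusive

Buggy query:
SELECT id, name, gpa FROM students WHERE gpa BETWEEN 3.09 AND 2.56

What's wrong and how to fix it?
Bug: BETWEEN expects the lower bound first; with 3.09 AND 2.56 the range is empty

Fix: Swap the bounds so the smaller value comes first

Corrected query:
SELECT id, name, gpa FROM students WHERE gpa BETWEEN 2.56 AND 3.09

Result:
id | name  | gpa 
---+-------+-----
3  | Carol | 2.57
4  | Liam  | 2.94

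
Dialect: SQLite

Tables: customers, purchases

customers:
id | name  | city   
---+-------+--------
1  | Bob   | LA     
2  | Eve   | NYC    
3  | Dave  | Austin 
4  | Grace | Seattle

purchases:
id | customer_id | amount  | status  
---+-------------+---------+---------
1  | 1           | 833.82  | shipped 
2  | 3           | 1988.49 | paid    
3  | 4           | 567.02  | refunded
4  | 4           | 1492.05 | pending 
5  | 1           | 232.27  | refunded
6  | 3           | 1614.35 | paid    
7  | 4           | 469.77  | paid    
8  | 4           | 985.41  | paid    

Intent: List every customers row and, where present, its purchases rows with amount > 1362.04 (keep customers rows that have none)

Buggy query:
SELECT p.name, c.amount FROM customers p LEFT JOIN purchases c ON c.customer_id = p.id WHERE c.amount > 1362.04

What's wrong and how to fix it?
Bug: A WHERE condition on the right-hand table after LEFT JOIN drops unmatched parents

Fix: Put 'c.amount > 1362.04' in the JOIN's ON clause instead of WHERE

Corrected query:
SELECT p.name, c.amount FROM customers p LEFT JOIN purchases c ON c.customer_id = p.id AND c.amount > 1362.04

Result:
name  | amount 
------+--------
Bob   | NULL   
Eve   | NULL   
Dave  | 1614.35
Dave  | 1988.49
Grace | 1492.05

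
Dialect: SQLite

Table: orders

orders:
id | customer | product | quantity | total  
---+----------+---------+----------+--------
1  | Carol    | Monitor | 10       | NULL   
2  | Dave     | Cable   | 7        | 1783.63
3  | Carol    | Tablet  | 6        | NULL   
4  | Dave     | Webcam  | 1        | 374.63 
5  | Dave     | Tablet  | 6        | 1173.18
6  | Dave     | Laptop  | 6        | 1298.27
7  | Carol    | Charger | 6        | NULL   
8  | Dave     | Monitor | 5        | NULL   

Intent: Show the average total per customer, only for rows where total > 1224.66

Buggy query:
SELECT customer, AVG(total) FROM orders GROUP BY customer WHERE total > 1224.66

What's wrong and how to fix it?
Bug: WHERE cannot follow GROUP BY

Fix: Move the WHERE clause before GROUP BY

Corrected query:
SELECT customer, AVG(total) FROM orders WHERE total > 1224.66 GROUP BY customer

Result:
customer | AVG(total)
---------+-----------
Dave     | 1540.95   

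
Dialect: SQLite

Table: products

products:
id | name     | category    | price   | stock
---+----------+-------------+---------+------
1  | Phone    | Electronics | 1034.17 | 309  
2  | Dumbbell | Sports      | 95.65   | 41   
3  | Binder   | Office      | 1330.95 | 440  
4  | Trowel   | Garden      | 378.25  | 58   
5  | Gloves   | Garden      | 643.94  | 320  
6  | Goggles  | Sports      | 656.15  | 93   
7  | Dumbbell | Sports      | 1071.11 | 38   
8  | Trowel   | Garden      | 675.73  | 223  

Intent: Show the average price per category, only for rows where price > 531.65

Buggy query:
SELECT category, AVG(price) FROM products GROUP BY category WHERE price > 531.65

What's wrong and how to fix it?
Bug: Row-level WHERE must come before GROUP BY in the clause order

Fix: Move the WHERE clause before GROUP BY

Corrected query:
SELECT category, AVG(price) FROM products WHERE price > 531.65 GROUP BY category

Result:
category    | AVG(price)
------------+-----------
Electronics | 1034.17   
Garden      | 659.835   
Office      | 1330.95   
Sports      | 863.63    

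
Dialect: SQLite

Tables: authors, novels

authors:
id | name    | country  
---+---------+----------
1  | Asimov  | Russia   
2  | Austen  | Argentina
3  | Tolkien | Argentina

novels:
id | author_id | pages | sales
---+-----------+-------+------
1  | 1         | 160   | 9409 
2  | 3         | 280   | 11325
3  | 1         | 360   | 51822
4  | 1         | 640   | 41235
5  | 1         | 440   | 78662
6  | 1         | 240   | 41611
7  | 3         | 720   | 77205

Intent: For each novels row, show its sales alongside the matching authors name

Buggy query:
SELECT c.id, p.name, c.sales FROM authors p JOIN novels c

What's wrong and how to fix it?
Bug: JOIN with no ON clause produces a cartesian product; every novels row pairs with every authors row

Fix: Specify the join condition linking the foreign key to the parent id

Corrected query:
SELECT c.id, p.name, c.sales FROM authors p JOIN novels c ON c.author_id = p.id

Result:
id | name    | sales
---+---------+------
1  | Asimov  | 9409 
2  | Tolkien | 11325
3  | Asimov  | 51822
4  | Asimov  | 41235
5  | Asimov  | 78662
6  | Asimov  | 41611
7  | Tolkien | 77205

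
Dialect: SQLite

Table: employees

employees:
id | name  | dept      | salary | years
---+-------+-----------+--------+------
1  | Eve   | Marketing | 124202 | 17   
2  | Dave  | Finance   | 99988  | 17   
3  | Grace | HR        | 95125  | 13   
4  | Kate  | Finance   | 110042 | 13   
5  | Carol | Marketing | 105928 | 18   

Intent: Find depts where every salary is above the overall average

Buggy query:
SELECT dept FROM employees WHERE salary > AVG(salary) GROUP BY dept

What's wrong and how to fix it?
Bug: WHERE evaluates per row before aggregation, so AVG() is unavailable

Fix: Compute the overall average in a scalar subquery and compare each group's MIN against it in HAVING

Corrected query:
SELECT dept FROM employees GROUP BY dept HAVING MIN(salary) > (SELECT AVG(salary) FROM employees)

Result:
(no rows)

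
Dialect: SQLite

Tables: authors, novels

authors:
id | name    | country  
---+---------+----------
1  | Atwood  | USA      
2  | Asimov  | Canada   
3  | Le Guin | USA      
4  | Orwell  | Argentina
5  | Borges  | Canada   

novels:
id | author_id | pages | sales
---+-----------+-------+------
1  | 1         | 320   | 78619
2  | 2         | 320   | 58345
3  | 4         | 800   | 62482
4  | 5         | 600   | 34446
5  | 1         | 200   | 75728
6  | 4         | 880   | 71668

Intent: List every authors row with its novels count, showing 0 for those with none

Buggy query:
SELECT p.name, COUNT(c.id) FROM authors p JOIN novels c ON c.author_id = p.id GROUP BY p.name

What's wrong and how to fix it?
Bug: INNER JOIN drops authors rows that have no matching novels rows

Fix: Use LEFT JOIN so parents without children still appear (COUNT(c.id) gives 0)

Corrected query:
SELECT p.name, COUNT(c.id) FROM authors p LEFT JOIN novels c ON c.author_id = p.id GROUP BY p.name

Result:
name    | COUNT(c.id)
--------+------------
Asimov  | 1          
Atwood  | 2          
Borges  | 1          
Le Guin | 0          
Orwell  | 2          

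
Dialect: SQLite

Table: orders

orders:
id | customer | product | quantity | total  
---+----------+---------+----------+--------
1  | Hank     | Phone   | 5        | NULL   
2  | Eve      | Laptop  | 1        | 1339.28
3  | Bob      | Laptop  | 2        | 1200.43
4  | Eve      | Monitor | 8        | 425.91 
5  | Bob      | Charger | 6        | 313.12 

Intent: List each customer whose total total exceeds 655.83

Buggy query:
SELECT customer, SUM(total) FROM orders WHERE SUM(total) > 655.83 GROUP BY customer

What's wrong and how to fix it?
Bug: WHERE runs before GROUP BY, so aggregates aren't available there

Fix: Use HAVING (which filters groups after aggregation) instead of WHERE

Corrected query:
SELECT customer, SUM(total) FROM orders GROUP BY customer HAVING SUM(total) > 655.83

Result:
customer | SUM(total)
---------+-----------
Bob      | 1513.55   
Eve      | 1765.19   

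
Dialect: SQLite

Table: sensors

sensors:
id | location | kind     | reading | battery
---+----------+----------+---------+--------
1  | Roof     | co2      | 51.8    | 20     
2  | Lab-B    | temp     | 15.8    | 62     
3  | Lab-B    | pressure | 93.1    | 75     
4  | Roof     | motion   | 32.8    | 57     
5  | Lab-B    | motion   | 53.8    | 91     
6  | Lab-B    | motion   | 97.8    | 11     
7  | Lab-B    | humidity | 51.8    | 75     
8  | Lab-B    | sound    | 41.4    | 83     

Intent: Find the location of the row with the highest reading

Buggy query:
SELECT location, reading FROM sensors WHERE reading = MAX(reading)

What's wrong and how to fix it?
Bug: WHERE is evaluated per row; an aggregate over the whole table isn't defined there

Fix: Wrap MAX in a scalar subquery so WHERE compares against a single value

Corrected query:
SELECT location, reading FROM sensors WHERE reading = (SELECT MAX(reading) FROM sensors)

Result:
location | reading
---------+--------
Lab-B    | 97.8   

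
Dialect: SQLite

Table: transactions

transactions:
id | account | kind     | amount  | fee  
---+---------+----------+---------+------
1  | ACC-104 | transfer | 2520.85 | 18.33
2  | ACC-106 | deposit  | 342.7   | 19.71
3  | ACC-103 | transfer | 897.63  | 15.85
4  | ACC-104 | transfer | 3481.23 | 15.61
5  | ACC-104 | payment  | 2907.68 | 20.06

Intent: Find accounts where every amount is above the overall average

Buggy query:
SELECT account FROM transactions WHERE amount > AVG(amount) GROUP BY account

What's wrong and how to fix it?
Bug: AVG() is an aggregate; it can't sit directly in WHERE

Fix: Use a subquery for AVG and a HAVING MIN(...) filter so the condition holds for every row in the group

Corrected query:
SELECT account FROM transactions GROUP BY account HAVING MIN(amount) > (SELECT AVG(amount) FROM transactions)

Result:
account
-------
ACC-104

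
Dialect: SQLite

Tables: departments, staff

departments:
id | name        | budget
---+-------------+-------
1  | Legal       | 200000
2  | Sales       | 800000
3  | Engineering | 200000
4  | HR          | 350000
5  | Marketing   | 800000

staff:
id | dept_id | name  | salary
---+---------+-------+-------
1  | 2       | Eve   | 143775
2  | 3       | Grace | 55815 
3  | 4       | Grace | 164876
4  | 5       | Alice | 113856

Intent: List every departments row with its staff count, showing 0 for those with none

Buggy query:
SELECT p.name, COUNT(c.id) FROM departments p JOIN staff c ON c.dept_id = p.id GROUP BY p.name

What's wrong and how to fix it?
Bug: INNER JOIN drops departments rows that have no matching staff rows

Fix: Use LEFT JOIN so parents without children still appear (COUNT(c.id) gives 0)

Corrected query:
SELECT p.name, COUNT(c.id) FROM departments p LEFT JOIN staff c ON c.dept_id = p.id GROUP BY p.name

Result:
name        | COUNT(c.id)
------------+------------
Engineering | 1          
HR          | 1          
Legal       | 0          
Marketing   | 1          
Sales       | 1          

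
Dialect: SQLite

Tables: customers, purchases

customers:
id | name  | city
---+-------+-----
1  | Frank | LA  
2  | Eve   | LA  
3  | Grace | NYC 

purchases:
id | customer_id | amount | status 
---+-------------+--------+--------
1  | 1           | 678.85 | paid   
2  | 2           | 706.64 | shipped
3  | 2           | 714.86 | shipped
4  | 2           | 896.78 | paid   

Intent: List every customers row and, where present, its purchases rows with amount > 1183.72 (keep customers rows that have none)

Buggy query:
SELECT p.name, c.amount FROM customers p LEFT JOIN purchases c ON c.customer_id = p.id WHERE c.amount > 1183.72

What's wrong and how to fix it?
Bug: Filtering c.amount in WHERE discards the NULL rows produced by LEFT JOIN, turning it into an inner join

Fix: Move the right-table condition into the ON clause so unmatched parents are kept

Corrected query:
SELECT p.name, c.amount FROM customers p LEFT JOIN purchases c ON c.customer_id = p.id AND c.amount > 1183.72

Result:
name  | amount
------+-------
Frank | NULL  
Eve   | NULL  
Grace | NULL  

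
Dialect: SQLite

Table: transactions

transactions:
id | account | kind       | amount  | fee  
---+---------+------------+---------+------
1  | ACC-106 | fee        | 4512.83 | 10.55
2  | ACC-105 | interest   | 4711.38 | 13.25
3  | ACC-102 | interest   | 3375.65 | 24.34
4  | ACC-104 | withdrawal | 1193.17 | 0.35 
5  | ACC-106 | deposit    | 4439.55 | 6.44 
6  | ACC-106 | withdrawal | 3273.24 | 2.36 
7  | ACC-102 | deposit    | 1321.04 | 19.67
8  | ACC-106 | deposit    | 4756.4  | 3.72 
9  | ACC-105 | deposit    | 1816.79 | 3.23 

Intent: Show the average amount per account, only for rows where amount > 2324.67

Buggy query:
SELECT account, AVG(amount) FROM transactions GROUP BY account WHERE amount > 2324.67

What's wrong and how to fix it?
Bug: Row-level WHERE must come before GROUP BY in the clause order

Fix: Place WHERE between FROM and GROUP BY

Corrected query:
SELECT account, AVG(amount) FROM transactions WHERE amount > 2324.67 GROUP BY account

Result:
account | AVG(amount)
--------+------------
ACC-102 | 3375.65    
ACC-105 | 4711.38    
ACC-106 | 4245.505   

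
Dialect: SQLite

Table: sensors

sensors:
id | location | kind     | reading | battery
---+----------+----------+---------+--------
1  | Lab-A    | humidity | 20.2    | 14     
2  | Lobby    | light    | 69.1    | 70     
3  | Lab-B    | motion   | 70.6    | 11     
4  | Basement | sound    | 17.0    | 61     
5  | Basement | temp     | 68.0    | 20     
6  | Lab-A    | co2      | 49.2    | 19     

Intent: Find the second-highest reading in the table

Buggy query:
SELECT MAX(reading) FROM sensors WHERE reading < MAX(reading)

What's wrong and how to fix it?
Bug: The inner MAX is an aggregate inside WHERE, which is not allowed

Fix: Compute the overall MAX in a subquery, then take MAX of rows below it

Corrected query:
SELECT MAX(reading) FROM sensors WHERE reading < (SELECT MAX(reading) FROM sensors)

Result:
MAX(reading)
------------
69.1        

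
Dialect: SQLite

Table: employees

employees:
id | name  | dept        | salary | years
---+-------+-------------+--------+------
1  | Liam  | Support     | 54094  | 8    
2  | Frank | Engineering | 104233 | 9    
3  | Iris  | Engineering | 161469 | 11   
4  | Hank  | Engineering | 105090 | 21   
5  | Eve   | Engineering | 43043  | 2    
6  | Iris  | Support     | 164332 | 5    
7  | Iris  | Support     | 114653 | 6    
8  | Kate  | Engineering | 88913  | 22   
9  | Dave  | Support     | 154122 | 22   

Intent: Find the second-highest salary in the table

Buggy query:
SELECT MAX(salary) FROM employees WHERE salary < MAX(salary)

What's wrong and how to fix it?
Bug: MAX(salary) on the right of the comparison is an aggregate-in-WHERE error

Fix: Put the inner MAX in a scalar subquery

Corrected query:
SELECT MAX(salary) FROM employees WHERE salary < (SELECT MAX(salary) FROM employees)

Result:
MAX(salary)
-----------
161469     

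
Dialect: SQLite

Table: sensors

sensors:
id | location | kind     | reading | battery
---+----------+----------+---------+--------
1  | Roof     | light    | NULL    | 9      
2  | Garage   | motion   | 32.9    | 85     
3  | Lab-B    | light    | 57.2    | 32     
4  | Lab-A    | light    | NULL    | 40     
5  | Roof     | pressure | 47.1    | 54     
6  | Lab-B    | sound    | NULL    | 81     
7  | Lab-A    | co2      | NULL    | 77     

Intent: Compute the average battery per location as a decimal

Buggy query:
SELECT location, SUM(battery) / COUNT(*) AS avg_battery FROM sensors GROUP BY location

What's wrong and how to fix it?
Bug: SUM(battery) and COUNT(*) are both integers; the division truncates the fractional part

Fix: Cast one side to REAL so the division keeps the fractional part

Corrected query:
SELECT location, SUM(battery) * 1.0 / COUNT(*) AS avg_battery FROM sensors GROUP BY location

Result:
location | avg_battery
---------+------------
Garage   | 85         
Lab-A    | 58.5       
Lab-B    | 56.5       
Roof     | 31.5       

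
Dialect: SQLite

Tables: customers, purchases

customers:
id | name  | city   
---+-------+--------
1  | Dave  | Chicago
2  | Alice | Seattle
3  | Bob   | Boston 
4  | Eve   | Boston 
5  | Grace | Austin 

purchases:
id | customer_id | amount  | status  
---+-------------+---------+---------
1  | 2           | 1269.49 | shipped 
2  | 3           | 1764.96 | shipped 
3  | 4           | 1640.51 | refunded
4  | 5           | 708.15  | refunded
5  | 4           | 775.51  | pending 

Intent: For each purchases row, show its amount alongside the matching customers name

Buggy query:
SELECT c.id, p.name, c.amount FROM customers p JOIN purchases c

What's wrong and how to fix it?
Bug: Missing join condition: each purchases row is matched to all customers rows instead of just its own

Fix: Specify the join condition linking the foreign key to the parent id

Corrected query:
SELECT c.id, p.name, c.amount FROM customers p JOIN purchases c ON c.customer_id = p.id

Result:
id | name  | amount 
---+-------+--------
1  | Alice | 1269.49
2  | Bob   | 1764.96
3  | Eve   | 1640.51
4  | Grace | 708.15 
5  | Eve   | 775.51 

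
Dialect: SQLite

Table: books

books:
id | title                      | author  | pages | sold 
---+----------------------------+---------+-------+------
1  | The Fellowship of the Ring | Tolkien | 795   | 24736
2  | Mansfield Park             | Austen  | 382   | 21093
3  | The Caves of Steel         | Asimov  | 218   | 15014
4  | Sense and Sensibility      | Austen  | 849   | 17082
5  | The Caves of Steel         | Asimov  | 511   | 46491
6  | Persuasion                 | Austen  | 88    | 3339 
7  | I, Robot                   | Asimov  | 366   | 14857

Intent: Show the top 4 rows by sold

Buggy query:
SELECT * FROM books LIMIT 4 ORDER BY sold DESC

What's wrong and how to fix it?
Bug: LIMIT must come after ORDER BY

Fix: Sort with ORDER BY, then apply LIMIT

Corrected query:
SELECT * FROM books ORDER BY sold DESC LIMIT 4

Result:
id | title                      | author  | pages | sold 
---+----------------------------+---------+-------+------
5  | The Caves of Steel         | Asimov  | 511   | 46491
1  | The Fellowship of the Ring | Tolkien | 795   | 24736
2  | Mansfield Park             | Austen  | 382   | 21093
4  | Sense and Sensibility      | Austen  | 849   | 17082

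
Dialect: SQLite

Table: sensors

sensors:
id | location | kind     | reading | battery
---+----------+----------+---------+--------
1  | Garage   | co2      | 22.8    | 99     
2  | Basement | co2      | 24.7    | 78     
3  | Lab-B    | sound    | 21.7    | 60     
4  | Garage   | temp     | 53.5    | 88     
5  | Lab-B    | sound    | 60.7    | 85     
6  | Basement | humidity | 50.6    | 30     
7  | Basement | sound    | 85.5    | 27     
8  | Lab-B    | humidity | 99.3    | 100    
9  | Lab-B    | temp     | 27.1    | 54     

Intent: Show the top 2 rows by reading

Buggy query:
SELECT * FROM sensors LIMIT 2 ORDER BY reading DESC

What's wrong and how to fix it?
Bug: ORDER BY cannot follow LIMIT; LIMIT is the final clause

Fix: Sort with ORDER BY, then apply LIMIT

Corrected query:
SELECT * FROM sensors ORDER BY reading DESC LIMIT 2

Result:
id | location | kind     | reading | battery
---+----------+----------+---------+--------
8  | Lab-B    | humidity | 99.3    | 100    
7  | Basement | sound    | 85.5    | 27     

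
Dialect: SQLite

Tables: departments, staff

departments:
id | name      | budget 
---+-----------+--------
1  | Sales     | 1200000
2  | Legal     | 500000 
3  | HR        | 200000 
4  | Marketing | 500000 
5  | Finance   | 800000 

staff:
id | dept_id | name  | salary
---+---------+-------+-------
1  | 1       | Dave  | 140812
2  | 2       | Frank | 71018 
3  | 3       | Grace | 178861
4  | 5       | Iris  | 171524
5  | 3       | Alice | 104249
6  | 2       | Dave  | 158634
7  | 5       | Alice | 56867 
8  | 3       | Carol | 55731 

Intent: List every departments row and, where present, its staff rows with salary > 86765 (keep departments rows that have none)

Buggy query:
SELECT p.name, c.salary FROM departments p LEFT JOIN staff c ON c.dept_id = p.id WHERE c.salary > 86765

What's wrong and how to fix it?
Bug: Filtering c.salary in WHERE discards the NULL rows produced by LEFT JOIN, turning it into an inner join

Fix: Put 'c.salary > 86765' in the JOIN's ON clause instead of WHERE

Corrected query:
SELECT p.name, c.salary FROM departments p LEFT JOIN staff c ON c.dept_id = p.id AND c.salary > 86765

Result:
name      | salary
----------+-------
Sales     | 140812
Legal     | 158634
HR        | 104249
HR        | 178861
Marketing | NULL  
Finance   | 171524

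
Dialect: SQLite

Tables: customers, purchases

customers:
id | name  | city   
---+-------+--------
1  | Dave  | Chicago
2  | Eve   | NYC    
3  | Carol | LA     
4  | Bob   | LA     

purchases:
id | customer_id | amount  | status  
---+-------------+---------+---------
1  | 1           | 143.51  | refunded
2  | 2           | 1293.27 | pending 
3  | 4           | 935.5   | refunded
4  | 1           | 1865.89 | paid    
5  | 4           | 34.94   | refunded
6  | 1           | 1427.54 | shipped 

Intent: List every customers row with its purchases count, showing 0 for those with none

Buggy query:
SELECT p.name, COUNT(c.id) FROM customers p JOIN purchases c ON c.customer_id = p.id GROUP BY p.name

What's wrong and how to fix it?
Bug: INNER JOIN drops customers rows that have no matching purchases rows

Fix: Use LEFT JOIN so parents without children still appear (COUNT(c.id) gives 0)

Corrected query:
SELECT p.name, COUNT(c.id) FROM customers p LEFT JOIN purchases c ON c.customer_id = p.id GROUP BY p.name

Result:
name  | COUNT(c.id)
------+------------
Bob   | 2          
Carol | 0          
Dave  | 3          
Eve   | 1          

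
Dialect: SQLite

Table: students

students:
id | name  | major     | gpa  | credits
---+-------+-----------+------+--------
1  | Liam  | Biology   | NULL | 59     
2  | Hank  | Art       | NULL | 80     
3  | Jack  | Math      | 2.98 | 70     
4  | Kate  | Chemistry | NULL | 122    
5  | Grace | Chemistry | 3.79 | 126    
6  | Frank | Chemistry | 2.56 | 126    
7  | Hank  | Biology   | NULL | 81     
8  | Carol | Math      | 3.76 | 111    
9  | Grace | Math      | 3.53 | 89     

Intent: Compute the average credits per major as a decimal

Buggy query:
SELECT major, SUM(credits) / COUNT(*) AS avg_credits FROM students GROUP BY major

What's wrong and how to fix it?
Bug: SUM(credits) and COUNT(*) are both integers; the division truncates the fractional part

Fix: Cast one side to REAL so the division keeps the fractional part

Corrected query:
SELECT major, SUM(credits) * 1.0 / COUNT(*) AS avg_credits FROM students GROUP BY major

Result:
major     | avg_credits
----------+------------
Art       | 80         
Biology   | 70         
Chemistry | 124.666667 
Math      | 90         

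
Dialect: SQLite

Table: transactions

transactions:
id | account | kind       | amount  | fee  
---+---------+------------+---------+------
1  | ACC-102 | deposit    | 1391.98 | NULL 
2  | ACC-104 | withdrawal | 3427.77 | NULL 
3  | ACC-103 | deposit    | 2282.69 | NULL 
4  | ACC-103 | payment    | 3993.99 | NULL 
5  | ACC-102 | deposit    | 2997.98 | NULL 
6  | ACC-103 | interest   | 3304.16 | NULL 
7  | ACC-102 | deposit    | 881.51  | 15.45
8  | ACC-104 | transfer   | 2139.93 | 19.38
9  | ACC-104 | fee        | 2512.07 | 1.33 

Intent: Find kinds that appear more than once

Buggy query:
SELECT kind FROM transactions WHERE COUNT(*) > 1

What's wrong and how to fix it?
Bug: COUNT(*) is an aggregate and cannot be used in WHERE

Fix: Group first, then use HAVING for the count condition

Corrected query:
SELECT kind FROM transactions GROUP BY kind HAVING COUNT(*) > 1

Result:
kind   
-------
deposit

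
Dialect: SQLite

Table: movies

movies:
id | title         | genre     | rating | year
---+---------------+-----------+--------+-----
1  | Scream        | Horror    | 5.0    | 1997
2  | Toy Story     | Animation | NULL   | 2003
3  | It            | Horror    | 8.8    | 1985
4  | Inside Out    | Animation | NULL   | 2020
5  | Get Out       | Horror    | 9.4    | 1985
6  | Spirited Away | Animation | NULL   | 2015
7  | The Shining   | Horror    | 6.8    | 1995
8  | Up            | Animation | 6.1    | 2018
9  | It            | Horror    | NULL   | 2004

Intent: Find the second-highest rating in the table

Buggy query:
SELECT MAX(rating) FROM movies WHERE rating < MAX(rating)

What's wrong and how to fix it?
Bug: The inner MAX is an aggregate inside WHERE, which is not allowed

Fix: Put the inner MAX in a scalar subquery

Corrected query:
SELECT MAX(rating) FROM movies WHERE rating < (SELECT MAX(rating) FROM movies)

Result:
MAX(rating)
-----------
8.8        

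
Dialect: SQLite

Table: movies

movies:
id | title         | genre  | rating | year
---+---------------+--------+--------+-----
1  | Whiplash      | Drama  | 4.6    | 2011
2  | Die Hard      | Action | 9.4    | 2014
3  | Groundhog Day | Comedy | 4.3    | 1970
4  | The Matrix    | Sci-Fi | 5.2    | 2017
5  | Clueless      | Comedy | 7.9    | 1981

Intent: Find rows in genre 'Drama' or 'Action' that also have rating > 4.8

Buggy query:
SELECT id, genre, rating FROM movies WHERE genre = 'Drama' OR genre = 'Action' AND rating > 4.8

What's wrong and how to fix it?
Bug: Without parentheses, AND is evaluated before OR, so the rating filter only applies to the 'Action' branch

Fix: Group the OR with parentheses (or use IN), then AND the threshold

Corrected query:
SELECT id, genre, rating FROM movies WHERE (genre = 'Drama' OR genre = 'Action') AND rating > 4.8

Result:
id | genre  | rating
---+--------+-------
2  | Action | 9.4   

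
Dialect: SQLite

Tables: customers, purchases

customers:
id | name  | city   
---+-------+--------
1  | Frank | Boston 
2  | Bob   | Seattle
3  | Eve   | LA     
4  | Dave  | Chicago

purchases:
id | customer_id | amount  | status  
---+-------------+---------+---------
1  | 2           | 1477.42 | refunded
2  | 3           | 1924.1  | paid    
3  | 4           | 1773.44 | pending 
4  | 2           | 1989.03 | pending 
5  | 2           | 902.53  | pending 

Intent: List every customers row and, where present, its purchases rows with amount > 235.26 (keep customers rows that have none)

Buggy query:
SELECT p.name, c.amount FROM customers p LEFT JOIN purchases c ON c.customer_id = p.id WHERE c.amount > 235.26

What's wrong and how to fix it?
Bug: Filtering c.amount in WHERE discards the NULL rows produced by LEFT JOIN, turning it into an inner join

Fix: Move the right-table condition into the ON clause so unmatched parents are kept

Corrected query:
SELECT p.name, c.amount FROM customers p LEFT JOIN purchases c ON c.customer_id = p.id AND c.amount > 235.26

Result:
name  | amount 
------+--------
Frank | NULL   
Bob   | 902.53 
Bob   | 1477.42
Bob   | 1989.03
Eve   | 1924.1 
Dave  | 1773.44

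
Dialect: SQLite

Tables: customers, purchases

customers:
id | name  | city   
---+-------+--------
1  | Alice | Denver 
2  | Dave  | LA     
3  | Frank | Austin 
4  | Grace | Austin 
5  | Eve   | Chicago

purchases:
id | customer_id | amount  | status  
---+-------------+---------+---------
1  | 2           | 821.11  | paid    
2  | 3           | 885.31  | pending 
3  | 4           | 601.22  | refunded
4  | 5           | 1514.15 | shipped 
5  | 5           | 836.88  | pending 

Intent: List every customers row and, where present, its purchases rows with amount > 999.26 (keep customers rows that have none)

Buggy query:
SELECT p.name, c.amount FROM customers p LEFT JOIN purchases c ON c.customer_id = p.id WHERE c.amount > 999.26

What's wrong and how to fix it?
Bug: Filtering c.amount in WHERE discards the NULL rows produced by LEFT JOIN, turning it into an inner join

Fix: Move the right-table condition into the ON clause so unmatched parents are kept

Corrected query:
SELECT p.name, c.amount FROM customers p LEFT JOIN purchases c ON c.customer_id = p.id AND c.amount > 999.26

Result:
name  | amount 
------+--------
Alice | NULL   
Dave  | NULL   
Frank | NULL   
Grace | NULL   
Eve   | 1514.15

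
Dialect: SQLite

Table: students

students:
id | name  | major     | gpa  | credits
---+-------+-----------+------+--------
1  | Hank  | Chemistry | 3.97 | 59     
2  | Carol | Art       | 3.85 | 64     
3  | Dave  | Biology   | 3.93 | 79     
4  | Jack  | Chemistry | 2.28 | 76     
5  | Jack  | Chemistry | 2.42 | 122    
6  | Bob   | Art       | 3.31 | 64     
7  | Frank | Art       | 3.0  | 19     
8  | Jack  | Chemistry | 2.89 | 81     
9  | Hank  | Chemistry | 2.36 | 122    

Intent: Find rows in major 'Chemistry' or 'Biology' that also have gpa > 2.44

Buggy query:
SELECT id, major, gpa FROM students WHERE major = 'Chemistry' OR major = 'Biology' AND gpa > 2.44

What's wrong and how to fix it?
Bug: Without parentheses, AND is evaluated before OR, so the gpa filter only applies to the 'Biology' branch

Fix: Group the OR with parentheses (or use IN), then AND the threshold

Corrected query:
SELECT id, major, gpa FROM students WHERE (major = 'Chemistry' OR major = 'Biology') AND gpa > 2.44

Result:
id | major     | gpa 
---+-----------+-----
1  | Chemistry | 3.97
3  | Biology   | 3.93
8  | Chemistry | 2.89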